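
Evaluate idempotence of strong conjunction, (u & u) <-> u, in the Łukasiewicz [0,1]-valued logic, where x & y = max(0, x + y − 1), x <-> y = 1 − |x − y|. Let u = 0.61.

0.61

u & u = max(0, 0.61 + 0.61 − 1) = max(0, 0.22) = 0.22
(u & u) <-> u = 1 − |0.22 − 0.61| = 1 − 0.39 = 0.61
(The value 0.61 < 1 shows this instance is not satisfied; fails in Ł∞ since a ⊗ a = max(0, 2a−1) ≠ a in general.)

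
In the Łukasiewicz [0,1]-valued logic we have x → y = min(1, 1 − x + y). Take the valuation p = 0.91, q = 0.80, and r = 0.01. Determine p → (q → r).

0.30

q → r = min(1, 1 − 0.80 + 0.01) = min(1, 0.21) = 0.21
p → (q → r) = min(1, 1 − 0.91 + 0.21) = min(1, 0.30) = 0.30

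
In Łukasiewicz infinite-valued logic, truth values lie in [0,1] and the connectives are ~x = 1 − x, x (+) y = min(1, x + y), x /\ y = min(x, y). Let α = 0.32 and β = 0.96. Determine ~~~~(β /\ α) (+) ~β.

0.36

β /\ α = min(0.96, 0.32) = 0.32
~(β /\ α) = 1 − 0.32 = 0.68
~~(β /\ α) = 1 − 0.68 = 0.32
~~~(β /\ α) = 1 − 0.32 = 0.68
~~~~(β /\ α) = 1 − 0.68 = 0.32
~β = 1 − 0.96 = 0.04
~~~~(β /\ α) (+) ~β = min(1, 0.32 + 0.04) = min(1, 0.36) = 0.36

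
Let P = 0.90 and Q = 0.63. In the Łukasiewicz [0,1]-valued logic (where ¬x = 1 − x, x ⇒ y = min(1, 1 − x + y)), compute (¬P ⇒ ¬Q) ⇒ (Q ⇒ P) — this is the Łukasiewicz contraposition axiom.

1.00

¬P = 1 − 0.90 = 0.10
¬Q = 1 − 0.63 = 0.37
¬P ⇒ ¬Q = min(1, 1 − 0.10 + 0.37) = min(1, 1.27) = 1.00
Q ⇒ P = min(1, 1 − 0.63 + 0.90) = min(1, 1.27) = 1.00
(¬P ⇒ ¬Q) ⇒ (Q ⇒ P) = min(1, 1 − 1.00 + 1.00) = min(1, 1.00) = 1.00
(As expected: an axiom of Ł∞, always 1.)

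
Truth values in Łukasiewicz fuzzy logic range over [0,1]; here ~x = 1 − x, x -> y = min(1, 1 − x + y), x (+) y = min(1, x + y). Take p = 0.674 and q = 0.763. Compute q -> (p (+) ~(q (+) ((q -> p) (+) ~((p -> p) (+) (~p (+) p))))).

q -> p = min(1, 1 − 0.763 + 0.674) = min(1, 0.911) = 0.911
p -> p = min(1, 1 − 0.674 + 0.674) = min(1, 1.000) = 1.000
~p = 1 − 0.674 = 0.326
~p (+) p = min(1, 0.326 + 0.674) = min(1, 1.000) = 1.000
(p -> p) (+) (~p (+) p) = min(1, 1.000 + 1.000) = min(1, 2.000) = 1.000
~((p -> p) (+) (~p (+) p)) = 1 − 1.000 = 0.000
(q -> p) (+) ~((p -> p) (+) (~p (+) p)) = min(1, 0.911 + 0.000) = min(1, 0.911) = 0.911
q (+) ((q -> p) (+) ~((p -> p) (+) (~p (+) p))) = min(1, 0.763 + 0.911) = min(1, 1.674) = 1.000
~(q (+) ((q -> p) (+) ~((p -> p) (+) (~p (+) p)))) = 1 − 1.000 = 0.000
p (+) ~(q (+) ((q -> p) (+) ~((p -> p) (+) (~p (+) p)))) = min(1, 0.674 + 0.000) = min(1, 0.674) = 0.674
q -> (p (+) ~(q (+) ((q -> p) (+) ~((p -> p) (+) (~p (+) p))))) = min(1, 1 − 0.763 + 0.674) = min(1, 0.911) = 0.911

0.911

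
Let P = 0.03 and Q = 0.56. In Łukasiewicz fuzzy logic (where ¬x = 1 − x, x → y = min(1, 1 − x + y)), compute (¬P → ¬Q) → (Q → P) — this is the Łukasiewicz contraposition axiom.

¬P = 1 − 0.03 = 0.97
¬Q = 1 − 0.56 = 0.44
¬P → ¬Q = min(1, 1 − 0.97 + 0.44) = min(1, 0.47) = 0.47
Q → P = min(1, 1 − 0.56 + 0.03) = min(1, 0.47) = 0.47
(¬P → ¬Q) → (Q → P) = min(1, 1 − 0.47 + 0.47) = min(1, 1.00) = 1.00
(As expected: an axiom of Ł∞, always 1.)

1.00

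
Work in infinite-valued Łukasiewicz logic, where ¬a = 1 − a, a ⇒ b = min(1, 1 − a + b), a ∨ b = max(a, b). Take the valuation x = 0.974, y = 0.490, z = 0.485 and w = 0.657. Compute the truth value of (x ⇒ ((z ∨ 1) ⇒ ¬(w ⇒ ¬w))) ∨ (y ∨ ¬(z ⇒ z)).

z ∨ 1 = max(0.485, 1.000) = 1.000
¬w = 1 − 0.657 = 0.343
w ⇒ ¬w = min(1, 1 − 0.657 + 0.343) = min(1, 0.686) = 0.686
¬(w ⇒ ¬w) = 1 − 0.686 = 0.314
(z ∨ 1) ⇒ ¬(w ⇒ ¬w) = min(1, 1 − 1.000 + 0.314) = min(1, 0.314) = 0.314
x ⇒ ((z ∨ 1) ⇒ ¬(w ⇒ ¬w)) = min(1, 1 − 0.974 + 0.314) = min(1, 0.340) = 0.340
z ⇒ z = min(1, 1 − 0.485 + 0.485) = min(1, 1.000) = 1.000
¬(z ⇒ z) = 1 − 1.000 = 0.000
y ∨ ¬(z ⇒ z) = max(0.490, 0.000) = 0.490
(x ⇒ ((z ∨ 1) ⇒ ¬(w ⇒ ¬w))) ∨ (y ∨ ¬(z ⇒ z)) = max(0.340, 0.490) = 0.490

0.490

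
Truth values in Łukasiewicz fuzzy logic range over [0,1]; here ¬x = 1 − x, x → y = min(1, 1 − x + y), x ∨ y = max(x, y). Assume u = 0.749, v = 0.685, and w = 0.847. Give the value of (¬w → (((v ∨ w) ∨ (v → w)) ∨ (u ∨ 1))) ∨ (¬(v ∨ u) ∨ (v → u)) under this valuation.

¬w = 1 − 0.847 = 0.153
v ∨ w = max(0.685, 0.847) = 0.847
v → w = min(1, 1 − 0.685 + 0.847) = min(1, 1.162) = 1.000
(v ∨ w) ∨ (v → w) = max(0.847, 1.000) = 1.000
u ∨ 1 = max(0.749, 1.000) = 1.000
((v ∨ w) ∨ (v → w)) ∨ (u ∨ 1) = max(1.000, 1.000) = 1.000
¬w → (((v ∨ w) ∨ (v → w)) ∨ (u ∨ 1)) = min(1, 1 − 0.153 + 1.000) = min(1, 1.847) = 1.000
v ∨ u = max(0.685, 0.749) = 0.749
¬(v ∨ u) = 1 − 0.749 = 0.251
v → u = min(1, 1 − 0.685 + 0.749) = min(1, 1.064) = 1.000
¬(v ∨ u) ∨ (v → u) = max(0.251, 1.000) = 1.000
(¬w → (((v ∨ w) ∨ (v → w)) ∨ (u ∨ 1))) ∨ (¬(v ∨ u) ∨ (v → u)) = max(1.000, 1.000) = 1.000

1.000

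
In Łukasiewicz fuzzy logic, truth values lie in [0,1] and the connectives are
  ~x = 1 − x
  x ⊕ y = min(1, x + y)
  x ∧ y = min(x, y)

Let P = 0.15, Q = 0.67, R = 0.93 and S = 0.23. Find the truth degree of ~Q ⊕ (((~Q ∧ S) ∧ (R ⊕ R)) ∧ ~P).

0.56

~Q = 1 − 0.67 = 0.33
~Q ∧ S = min(0.33, 0.23) = 0.23
R ⊕ R = min(1, 0.93 + 0.93) = min(1, 1.86) = 1.00
(~Q ∧ S) ∧ (R ⊕ R) = min(0.23, 1.00) = 0.23
~P = 1 − 0.15 = 0.85
((~Q ∧ S) ∧ (R ⊕ R)) ∧ ~P = min(0.23, 0.85) = 0.23
~Q ⊕ (((~Q ∧ S) ∧ (R ⊕ R)) ∧ ~P) = min(1, 0.33 + 0.23) = min(1, 0.56) = 0.56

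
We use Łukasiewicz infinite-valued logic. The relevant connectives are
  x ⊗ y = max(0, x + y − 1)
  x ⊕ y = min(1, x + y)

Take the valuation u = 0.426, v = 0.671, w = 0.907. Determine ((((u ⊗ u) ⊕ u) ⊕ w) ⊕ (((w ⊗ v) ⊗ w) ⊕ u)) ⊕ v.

1.000

u ⊗ u = max(0, 0.426 + 0.426 − 1) = max(0, -0.148) = 0.000
(u ⊗ u) ⊕ u = min(1, 0.000 + 0.426) = min(1, 0.426) = 0.426
((u ⊗ u) ⊕ u) ⊕ w = min(1, 0.426 + 0.907) = min(1, 1.333) = 1.000
w ⊗ v = max(0, 0.907 + 0.671 − 1) = max(0, 0.578) = 0.578
(w ⊗ v) ⊗ w = max(0, 0.578 + 0.907 − 1) = max(0, 0.485) = 0.485
((w ⊗ v) ⊗ w) ⊕ u = min(1, 0.485 + 0.426) = min(1, 0.911) = 0.911
(((u ⊗ u) ⊕ u) ⊕ w) ⊕ (((w ⊗ v) ⊗ w) ⊕ u) = min(1, 1.000 + 0.911) = min(1, 1.911) = 1.000
((((u ⊗ u) ⊕ u) ⊕ w) ⊕ (((w ⊗ v) ⊗ w) ⊕ u)) ⊕ v = min(1, 1.000 + 0.671) = min(1, 1.671) = 1.000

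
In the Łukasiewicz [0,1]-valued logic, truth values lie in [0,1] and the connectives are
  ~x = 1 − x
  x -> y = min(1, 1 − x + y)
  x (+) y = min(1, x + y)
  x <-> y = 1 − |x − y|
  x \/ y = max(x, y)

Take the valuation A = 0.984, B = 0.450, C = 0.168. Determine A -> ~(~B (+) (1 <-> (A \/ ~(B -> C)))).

0.016

~B = 1 − 0.450 = 0.550
B -> C = min(1, 1 − 0.450 + 0.168) = min(1, 0.718) = 0.718
~(B -> C) = 1 − 0.718 = 0.282
A \/ ~(B -> C) = max(0.984, 0.282) = 0.984
1 <-> (A \/ ~(B -> C)) = 1 − |1.000 − 0.984| = 1 − 0.016 = 0.984
~B (+) (1 <-> (A \/ ~(B -> C))) = min(1, 0.550 + 0.984) = min(1, 1.534) = 1.000
~(~B (+) (1 <-> (A \/ ~(B -> C)))) = 1 − 1.000 = 0.000
A -> ~(~B (+) (1 <-> (A \/ ~(B -> C)))) = min(1, 1 − 0.984 + 0.000) = min(1, 0.016) = 0.016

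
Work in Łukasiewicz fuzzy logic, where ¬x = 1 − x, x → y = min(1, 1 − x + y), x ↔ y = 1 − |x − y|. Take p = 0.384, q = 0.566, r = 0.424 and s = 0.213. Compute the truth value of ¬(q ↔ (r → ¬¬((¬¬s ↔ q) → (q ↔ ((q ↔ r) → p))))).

0.434

¬s = 1 − 0.213 = 0.787
¬¬s = 1 − 0.787 = 0.213
¬¬s ↔ q = 1 − |0.213 − 0.566| = 1 − 0.353 = 0.647
q ↔ r = 1 − |0.566 − 0.424| = 1 − 0.142 = 0.858
(q ↔ r) → p = min(1, 1 − 0.858 + 0.384) = min(1, 0.526) = 0.526
q ↔ ((q ↔ r) → p) = 1 − |0.566 − 0.526| = 1 − 0.040 = 0.960
(¬¬s ↔ q) → (q ↔ ((q ↔ r) → p)) = min(1, 1 − 0.647 + 0.960) = min(1, 1.313) = 1.000
¬((¬¬s ↔ q) → (q ↔ ((q ↔ r) → p))) = 1 − 1.000 = 0.000
¬¬((¬¬s ↔ q) → (q ↔ ((q ↔ r) → p))) = 1 − 0.000 = 1.000
r → ¬¬((¬¬s ↔ q) → (q ↔ ((q ↔ r) → p))) = min(1, 1 − 0.424 + 1.000) = min(1, 1.576) = 1.000
q ↔ (r → ¬¬((¬¬s ↔ q) → (q ↔ ((q ↔ r) → p)))) = 1 − |0.566 − 1.000| = 1 − 0.434 = 0.566
¬(q ↔ (r → ¬¬((¬¬s ↔ q) → (q ↔ ((q ↔ r) → p))))) = 1 − 0.566 = 0.434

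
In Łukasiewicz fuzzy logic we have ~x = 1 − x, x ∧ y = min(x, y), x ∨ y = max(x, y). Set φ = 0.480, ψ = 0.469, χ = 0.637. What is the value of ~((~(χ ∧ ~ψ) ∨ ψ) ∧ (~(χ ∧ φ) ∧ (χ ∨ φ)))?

~ψ = 1 − 0.469 = 0.531
χ ∧ ~ψ = min(0.637, 0.531) = 0.531
~(χ ∧ ~ψ) = 1 − 0.531 = 0.469
~(χ ∧ ~ψ) ∨ ψ = max(0.469, 0.469) = 0.469
χ ∧ φ = min(0.637, 0.480) = 0.480
~(χ ∧ φ) = 1 − 0.480 = 0.520
χ ∨ φ = max(0.637, 0.480) = 0.637
~(χ ∧ φ) ∧ (χ ∨ φ) = min(0.520, 0.637) = 0.520
(~(χ ∧ ~ψ) ∨ ψ) ∧ (~(χ ∧ φ) ∧ (χ ∨ φ)) = min(0.469, 0.520) = 0.469
~((~(χ ∧ ~ψ) ∨ ψ) ∧ (~(χ ∧ φ) ∧ (χ ∨ φ))) = 1 − 0.469 = 0.531

0.531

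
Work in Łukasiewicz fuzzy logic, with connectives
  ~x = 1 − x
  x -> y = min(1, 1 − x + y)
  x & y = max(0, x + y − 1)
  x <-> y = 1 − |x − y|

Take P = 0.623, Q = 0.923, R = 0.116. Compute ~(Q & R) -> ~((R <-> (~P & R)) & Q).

0.232

Q & R = max(0, 0.923 + 0.116 − 1) = max(0, 0.039) = 0.039
~(Q & R) = 1 − 0.039 = 0.961
~P = 1 − 0.623 = 0.377
~P & R = max(0, 0.377 + 0.116 − 1) = max(0, -0.507) = 0.000
R <-> (~P & R) = 1 − |0.116 − 0.000| = 1 − 0.116 = 0.884
(R <-> (~P & R)) & Q = max(0, 0.884 + 0.923 − 1) = max(0, 0.807) = 0.807
~((R <-> (~P & R)) & Q) = 1 − 0.807 = 0.193
~(Q & R) -> ~((R <-> (~P & R)) & Q) = min(1, 1 − 0.961 + 0.193) = min(1, 0.232) = 0.232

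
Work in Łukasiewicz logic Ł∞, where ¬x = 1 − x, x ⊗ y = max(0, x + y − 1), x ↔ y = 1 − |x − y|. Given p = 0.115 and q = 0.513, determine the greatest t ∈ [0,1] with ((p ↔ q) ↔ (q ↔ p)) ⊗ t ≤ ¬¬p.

p ↔ q = 1 − |0.115 − 0.513| = 1 − 0.398 = 0.602
q ↔ p = 1 − |0.513 − 0.115| = 1 − 0.398 = 0.602
(p ↔ q) ↔ (q ↔ p) = 1 − |0.602 − 0.602| = 1 − 0.000 = 1.000
So the left factor is (p ↔ q) ↔ (q ↔ p) = 1.000.
¬p = 1 − 0.115 = 0.885
¬¬p = 1 − 0.885 = 0.115
So the right-hand bound is ¬¬p = 0.115.
The residuum of the Łukasiewicz t-norm gives the supremum: min(1, 1 − 1.000 + 0.115).
1 − 1.000 + 0.115 = 0.115, so t = min(1, 0.115) = 0.115.
Check: 1.000 ⊗ 0.115 = max(0, 0.115) = 0.115 ≤ 0.115.

0.115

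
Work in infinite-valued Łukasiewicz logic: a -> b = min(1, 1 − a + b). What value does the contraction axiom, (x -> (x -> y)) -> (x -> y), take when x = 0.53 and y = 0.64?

1.00

x -> y = min(1, 1 − 0.53 + 0.64) = min(1, 1.11) = 1.00
x -> (x -> y) = min(1, 1 − 0.53 + 1.00) = min(1, 1.47) = 1.00
(x -> (x -> y)) -> (x -> y) = min(1, 1 − 1.00 + 1.00) = min(1, 1.00) = 1.00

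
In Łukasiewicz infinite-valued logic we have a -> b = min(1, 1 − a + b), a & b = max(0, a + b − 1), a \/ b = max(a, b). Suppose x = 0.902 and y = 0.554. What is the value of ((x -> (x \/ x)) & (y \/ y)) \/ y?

x \/ x = max(0.902, 0.902) = 0.902
x -> (x \/ x) = min(1, 1 − 0.902 + 0.902) = min(1, 1.000) = 1.000
y \/ y = max(0.554, 0.554) = 0.554
(x -> (x \/ x)) & (y \/ y) = max(0, 1.000 + 0.554 − 1) = max(0, 0.554) = 0.554
((x -> (x \/ x)) & (y \/ y)) \/ y = max(0.554, 0.554) = 0.554

0.554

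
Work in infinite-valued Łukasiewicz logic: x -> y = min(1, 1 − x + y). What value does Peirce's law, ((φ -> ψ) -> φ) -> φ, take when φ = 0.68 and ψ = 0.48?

φ -> ψ = min(1, 1 − 0.68 + 0.48) = min(1, 0.80) = 0.80
(φ -> ψ) -> φ = min(1, 1 − 0.80 + 0.68) = min(1, 0.88) = 0.88
((φ -> ψ) -> φ) -> φ = min(1, 1 − 0.88 + 0.68) = min(1, 0.80) = 0.80
(The value 0.80 < 1 shows this instance is not satisfied; not a Ł∞-tautology in general.)

0.80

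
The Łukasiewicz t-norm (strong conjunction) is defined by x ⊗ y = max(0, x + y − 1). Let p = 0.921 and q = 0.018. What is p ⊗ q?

p ⊗ q = max(0, 0.921 + 0.018 − 1) = max(0, -0.061) = 0.000
For comparison, the Gödel (minimum) t-norm min(x, y) would give 0.018.

0.000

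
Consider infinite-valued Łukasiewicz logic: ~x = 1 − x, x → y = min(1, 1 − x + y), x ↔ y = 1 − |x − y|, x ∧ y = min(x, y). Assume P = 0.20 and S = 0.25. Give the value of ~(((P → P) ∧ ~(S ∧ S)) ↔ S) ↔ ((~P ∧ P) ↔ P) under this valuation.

P → P = min(1, 1 − 0.20 + 0.20) = min(1, 1.00) = 1.00
S ∧ S = min(0.25, 0.25) = 0.25
~(S ∧ S) = 1 − 0.25 = 0.75
(P → P) ∧ ~(S ∧ S) = min(1.00, 0.75) = 0.75
((P → P) ∧ ~(S ∧ S)) ↔ S = 1 − |0.75 − 0.25| = 1 − 0.50 = 0.50
~(((P → P) ∧ ~(S ∧ S)) ↔ S) = 1 − 0.50 = 0.50
~P = 1 − 0.20 = 0.80
~P ∧ P = min(0.80, 0.20) = 0.20
(~P ∧ P) ↔ P = 1 − |0.20 − 0.20| = 1 − 0.00 = 1.00
~(((P → P) ∧ ~(S ∧ S)) ↔ S) ↔ ((~P ∧ P) ↔ P) = 1 − |0.50 − 1.00| = 1 − 0.50 = 0.50

0.50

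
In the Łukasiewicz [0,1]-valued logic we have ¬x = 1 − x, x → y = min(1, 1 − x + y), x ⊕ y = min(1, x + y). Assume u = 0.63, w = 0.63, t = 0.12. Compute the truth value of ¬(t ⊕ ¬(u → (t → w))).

0.88

t → w = min(1, 1 − 0.12 + 0.63) = min(1, 1.51) = 1.00
u → (t → w) = min(1, 1 − 0.63 + 1.00) = min(1, 1.37) = 1.00
¬(u → (t → w)) = 1 − 1.00 = 0.00
t ⊕ ¬(u → (t → w)) = min(1, 0.12 + 0.00) = min(1, 0.12) = 0.12
¬(t ⊕ ¬(u → (t → w))) = 1 − 0.12 = 0.88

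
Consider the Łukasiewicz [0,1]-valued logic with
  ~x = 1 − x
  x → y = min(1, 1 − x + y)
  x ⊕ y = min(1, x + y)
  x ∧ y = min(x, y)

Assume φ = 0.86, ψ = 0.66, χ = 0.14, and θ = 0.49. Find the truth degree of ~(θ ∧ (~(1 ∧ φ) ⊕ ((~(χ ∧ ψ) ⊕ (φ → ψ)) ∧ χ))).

0.72

1 ∧ φ = min(1.00, 0.86) = 0.86
~(1 ∧ φ) = 1 − 0.86 = 0.14
χ ∧ ψ = min(0.14, 0.66) = 0.14
~(χ ∧ ψ) = 1 − 0.14 = 0.86
φ → ψ = min(1, 1 − 0.86 + 0.66) = min(1, 0.80) = 0.80
~(χ ∧ ψ) ⊕ (φ → ψ) = min(1, 0.86 + 0.80) = min(1, 1.66) = 1.00
(~(χ ∧ ψ) ⊕ (φ → ψ)) ∧ χ = min(1.00, 0.14) = 0.14
~(1 ∧ φ) ⊕ ((~(χ ∧ ψ) ⊕ (φ → ψ)) ∧ χ) = min(1, 0.14 + 0.14) = min(1, 0.28) = 0.28
θ ∧ (~(1 ∧ φ) ⊕ ((~(χ ∧ ψ) ⊕ (φ → ψ)) ∧ χ)) = min(0.49, 0.28) = 0.28
~(θ ∧ (~(1 ∧ φ) ⊕ ((~(χ ∧ ψ) ⊕ (φ → ψ)) ∧ χ))) = 1 − 0.28 = 0.72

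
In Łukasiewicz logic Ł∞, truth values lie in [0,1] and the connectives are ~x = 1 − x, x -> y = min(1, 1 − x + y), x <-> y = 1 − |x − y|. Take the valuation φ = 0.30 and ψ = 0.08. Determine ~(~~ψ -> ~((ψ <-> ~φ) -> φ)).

0.00

~ψ = 1 − 0.08 = 0.92
~~ψ = 1 − 0.92 = 0.08
~φ = 1 − 0.30 = 0.70
ψ <-> ~φ = 1 − |0.08 − 0.70| = 1 − 0.62 = 0.38
(ψ <-> ~φ) -> φ = min(1, 1 − 0.38 + 0.30) = min(1, 0.92) = 0.92
~((ψ <-> ~φ) -> φ) = 1 − 0.92 = 0.08
~~ψ -> ~((ψ <-> ~φ) -> φ) = min(1, 1 − 0.08 + 0.08) = min(1, 1.00) = 1.00
~(~~ψ -> ~((ψ <-> ~φ) -> φ)) = 1 − 1.00 = 0.00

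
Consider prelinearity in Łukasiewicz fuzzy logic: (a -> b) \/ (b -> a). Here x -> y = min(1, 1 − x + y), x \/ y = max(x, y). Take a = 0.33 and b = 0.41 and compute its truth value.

a -> b = min(1, 1 − 0.33 + 0.41) = min(1, 1.08) = 1.00
b -> a = min(1, 1 − 0.41 + 0.33) = min(1, 0.92) = 0.92
(a -> b) \/ (b -> a) = max(1.00, 0.92) = 1.00
(As expected: a Ł∞-tautology — holds in every MV-chain.)

1.00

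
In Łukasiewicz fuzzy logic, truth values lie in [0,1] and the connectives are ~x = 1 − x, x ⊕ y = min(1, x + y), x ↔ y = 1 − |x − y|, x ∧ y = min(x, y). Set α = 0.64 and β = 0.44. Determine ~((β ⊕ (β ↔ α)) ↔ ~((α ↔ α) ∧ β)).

β ↔ α = 1 − |0.44 − 0.64| = 1 − 0.20 = 0.80
β ⊕ (β ↔ α) = min(1, 0.44 + 0.80) = min(1, 1.24) = 1.00
α ↔ α = 1 − |0.64 − 0.64| = 1 − 0.00 = 1.00
(α ↔ α) ∧ β = min(1.00, 0.44) = 0.44
~((α ↔ α) ∧ β) = 1 − 0.44 = 0.56
(β ⊕ (β ↔ α)) ↔ ~((α ↔ α) ∧ β) = 1 − |1.00 − 0.56| = 1 − 0.44 = 0.56
~((β ⊕ (β ↔ α)) ↔ ~((α ↔ α) ∧ β)) = 1 − 0.56 = 0.44

0.44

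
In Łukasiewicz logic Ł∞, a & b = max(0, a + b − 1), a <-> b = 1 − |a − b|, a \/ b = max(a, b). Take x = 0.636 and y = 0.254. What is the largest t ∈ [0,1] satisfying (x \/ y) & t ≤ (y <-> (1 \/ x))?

x \/ y = max(0.636, 0.254) = 0.636
So the left factor is x \/ y = 0.636.
1 \/ x = max(1.000, 0.636) = 1.000
y <-> (1 \/ x) = 1 − |0.254 − 1.000| = 1 − 0.746 = 0.254
So the right-hand bound is y <-> (1 \/ x) = 0.254.
The residuum of the Łukasiewicz t-norm gives the supremum: min(1, 1 − 0.636 + 0.254).
1 − 0.636 + 0.254 = 0.618, so t = min(1, 0.618) = 0.618.
Check: 0.636 & 0.618 = max(0, 0.254) = 0.254 ≤ 0.254.

0.618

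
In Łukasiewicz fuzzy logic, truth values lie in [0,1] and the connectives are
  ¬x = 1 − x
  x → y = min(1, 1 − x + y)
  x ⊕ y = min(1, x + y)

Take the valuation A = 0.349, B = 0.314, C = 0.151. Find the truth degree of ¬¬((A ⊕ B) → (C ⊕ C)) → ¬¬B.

0.675

A ⊕ B = min(1, 0.349 + 0.314) = min(1, 0.663) = 0.663
C ⊕ C = min(1, 0.151 + 0.151) = min(1, 0.302) = 0.302
(A ⊕ B) → (C ⊕ C) = min(1, 1 − 0.663 + 0.302) = min(1, 0.639) = 0.639
¬((A ⊕ B) → (C ⊕ C)) = 1 − 0.639 = 0.361
¬¬((A ⊕ B) → (C ⊕ C)) = 1 − 0.361 = 0.639
¬B = 1 − 0.314 = 0.686
¬¬B = 1 − 0.686 = 0.314
¬¬((A ⊕ B) → (C ⊕ C)) → ¬¬B = min(1, 1 − 0.639 + 0.314) = min(1, 0.675) = 0.675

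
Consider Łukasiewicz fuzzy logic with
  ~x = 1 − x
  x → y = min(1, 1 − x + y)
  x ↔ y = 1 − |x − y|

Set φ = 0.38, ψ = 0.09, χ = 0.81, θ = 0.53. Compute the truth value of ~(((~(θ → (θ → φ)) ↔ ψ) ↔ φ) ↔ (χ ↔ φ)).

0.10

θ → φ = min(1, 1 − 0.53 + 0.38) = min(1, 0.85) = 0.85
θ → (θ → φ) = min(1, 1 − 0.53 + 0.85) = min(1, 1.32) = 1.00
~(θ → (θ → φ)) = 1 − 1.00 = 0.00
~(θ → (θ → φ)) ↔ ψ = 1 − |0.00 − 0.09| = 1 − 0.09 = 0.91
(~(θ → (θ → φ)) ↔ ψ) ↔ φ = 1 − |0.91 − 0.38| = 1 − 0.53 = 0.47
χ ↔ φ = 1 − |0.81 − 0.38| = 1 − 0.43 = 0.57
((~(θ → (θ → φ)) ↔ ψ) ↔ φ) ↔ (χ ↔ φ) = 1 − |0.47 − 0.57| = 1 − 0.10 = 0.90
~(((~(θ → (θ → φ)) ↔ ψ) ↔ φ) ↔ (χ ↔ φ)) = 1 − 0.90 = 0.10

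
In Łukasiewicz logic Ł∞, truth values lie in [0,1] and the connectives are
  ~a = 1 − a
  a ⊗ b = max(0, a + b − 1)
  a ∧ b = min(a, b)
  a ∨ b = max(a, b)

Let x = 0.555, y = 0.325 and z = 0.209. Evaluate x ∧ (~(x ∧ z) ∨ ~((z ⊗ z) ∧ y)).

x ∧ z = min(0.555, 0.209) = 0.209
~(x ∧ z) = 1 − 0.209 = 0.791
z ⊗ z = max(0, 0.209 + 0.209 − 1) = max(0, -0.582) = 0.000
(z ⊗ z) ∧ y = min(0.000, 0.325) = 0.000
~((z ⊗ z) ∧ y) = 1 − 0.000 = 1.000
~(x ∧ z) ∨ ~((z ⊗ z) ∧ y) = max(0.791, 1.000) = 1.000
x ∧ (~(x ∧ z) ∨ ~((z ⊗ z) ∧ y)) = min(0.555, 1.000) = 0.555

0.555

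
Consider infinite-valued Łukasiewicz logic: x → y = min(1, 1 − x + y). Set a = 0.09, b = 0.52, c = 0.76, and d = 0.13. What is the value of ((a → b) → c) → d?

a → b = min(1, 1 − 0.09 + 0.52) = min(1, 1.43) = 1.00
(a → b) → c = min(1, 1 − 1.00 + 0.76) = min(1, 0.76) = 0.76
((a → b) → c) → d = min(1, 1 − 0.76 + 0.13) = min(1, 0.37) = 0.37

0.37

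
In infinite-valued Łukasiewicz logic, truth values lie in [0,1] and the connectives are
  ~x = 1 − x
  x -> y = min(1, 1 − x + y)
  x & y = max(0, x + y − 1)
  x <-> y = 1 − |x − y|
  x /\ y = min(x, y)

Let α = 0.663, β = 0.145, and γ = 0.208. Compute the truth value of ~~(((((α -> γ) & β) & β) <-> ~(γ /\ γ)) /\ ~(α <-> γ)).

0.208

α -> γ = min(1, 1 − 0.663 + 0.208) = min(1, 0.545) = 0.545
(α -> γ) & β = max(0, 0.545 + 0.145 − 1) = max(0, -0.310) = 0.000
((α -> γ) & β) & β = max(0, 0.000 + 0.145 − 1) = max(0, -0.855) = 0.000
γ /\ γ = min(0.208, 0.208) = 0.208
~(γ /\ γ) = 1 − 0.208 = 0.792
(((α -> γ) & β) & β) <-> ~(γ /\ γ) = 1 − |0.000 − 0.792| = 1 − 0.792 = 0.208
α <-> γ = 1 − |0.663 − 0.208| = 1 − 0.455 = 0.545
~(α <-> γ) = 1 − 0.545 = 0.455
((((α -> γ) & β) & β) <-> ~(γ /\ γ)) /\ ~(α <-> γ) = min(0.208, 0.455) = 0.208
~(((((α -> γ) & β) & β) <-> ~(γ /\ γ)) /\ ~(α <-> γ)) = 1 − 0.208 = 0.792
~~(((((α -> γ) & β) & β) <-> ~(γ /\ γ)) /\ ~(α <-> γ)) = 1 − 0.792 = 0.208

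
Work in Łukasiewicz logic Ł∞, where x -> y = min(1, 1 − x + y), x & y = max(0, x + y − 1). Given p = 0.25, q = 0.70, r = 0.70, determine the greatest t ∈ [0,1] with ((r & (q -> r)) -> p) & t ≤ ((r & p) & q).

0.45

q -> r = min(1, 1 − 0.70 + 0.70) = min(1, 1.00) = 1.00
r & (q -> r) = max(0, 0.70 + 1.00 − 1) = max(0, 0.70) = 0.70
(r & (q -> r)) -> p = min(1, 1 − 0.70 + 0.25) = min(1, 0.55) = 0.55
So the left factor is (r & (q -> r)) -> p = 0.55.
r & p = max(0, 0.70 + 0.25 − 1) = max(0, -0.05) = 0.00
(r & p) & q = max(0, 0.00 + 0.70 − 1) = max(0, -0.30) = 0.00
So the right-hand bound is (r & p) & q = 0.00.
The residuum of the Łukasiewicz t-norm gives the supremum: min(1, 1 − 0.55 + 0.00).
1 − 0.55 + 0.00 = 0.45, so t = min(1, 0.45) = 0.45.
Check: 0.55 & 0.45 = max(0, 0.00) = 0.00 ≤ 0.00.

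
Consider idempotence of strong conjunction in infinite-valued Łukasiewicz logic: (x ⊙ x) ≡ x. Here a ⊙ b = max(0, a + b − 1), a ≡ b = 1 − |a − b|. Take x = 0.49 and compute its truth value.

0.51

x ⊙ x = max(0, 0.49 + 0.49 − 1) = max(0, -0.02) = 0.00
(x ⊙ x) ≡ x = 1 − |0.00 − 0.49| = 1 − 0.49 = 0.51
(The value 0.51 < 1 shows this instance is not satisfied; fails in Ł∞ since a ⊗ a = max(0, 2a−1) ≠ a in general.)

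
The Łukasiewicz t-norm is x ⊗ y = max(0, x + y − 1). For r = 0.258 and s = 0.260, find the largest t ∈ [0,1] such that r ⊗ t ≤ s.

1.000

The residuum of the Łukasiewicz t-norm gives the supremum: min(1, 1 − 0.258 + 0.260).
1 − 0.258 + 0.260 = 1.002, so t = min(1, 1.002) = 1.000.
Check: 0.258 ⊗ 1.000 = max(0, 0.258) = 0.258 ≤ 0.260.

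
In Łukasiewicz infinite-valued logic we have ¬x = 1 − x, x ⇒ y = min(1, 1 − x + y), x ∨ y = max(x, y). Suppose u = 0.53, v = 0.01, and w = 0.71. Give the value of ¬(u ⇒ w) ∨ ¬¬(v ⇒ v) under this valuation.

1.00

u ⇒ w = min(1, 1 − 0.53 + 0.71) = min(1, 1.18) = 1.00
¬(u ⇒ w) = 1 − 1.00 = 0.00
v ⇒ v = min(1, 1 − 0.01 + 0.01) = min(1, 1.00) = 1.00
¬(v ⇒ v) = 1 − 1.00 = 0.00
¬¬(v ⇒ v) = 1 − 0.00 = 1.00
¬(u ⇒ w) ∨ ¬¬(v ⇒ v) = max(0.00, 1.00) = 1.00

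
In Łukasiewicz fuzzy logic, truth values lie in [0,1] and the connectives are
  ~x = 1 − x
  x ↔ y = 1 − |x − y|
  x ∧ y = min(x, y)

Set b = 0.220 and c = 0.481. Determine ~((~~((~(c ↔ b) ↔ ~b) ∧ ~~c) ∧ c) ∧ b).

c ↔ b = 1 − |0.481 − 0.220| = 1 − 0.261 = 0.739
~(c ↔ b) = 1 − 0.739 = 0.261
~b = 1 − 0.220 = 0.780
~(c ↔ b) ↔ ~b = 1 − |0.261 − 0.780| = 1 − 0.519 = 0.481
~c = 1 − 0.481 = 0.519
~~c = 1 − 0.519 = 0.481
(~(c ↔ b) ↔ ~b) ∧ ~~c = min(0.481, 0.481) = 0.481
~((~(c ↔ b) ↔ ~b) ∧ ~~c) = 1 − 0.481 = 0.519
~~((~(c ↔ b) ↔ ~b) ∧ ~~c) = 1 − 0.519 = 0.481
~~((~(c ↔ b) ↔ ~b) ∧ ~~c) ∧ c = min(0.481, 0.481) = 0.481
(~~((~(c ↔ b) ↔ ~b) ∧ ~~c) ∧ c) ∧ b = min(0.481, 0.220) = 0.220
~((~~((~(c ↔ b) ↔ ~b) ∧ ~~c) ∧ c) ∧ b) = 1 − 0.220 = 0.780

0.780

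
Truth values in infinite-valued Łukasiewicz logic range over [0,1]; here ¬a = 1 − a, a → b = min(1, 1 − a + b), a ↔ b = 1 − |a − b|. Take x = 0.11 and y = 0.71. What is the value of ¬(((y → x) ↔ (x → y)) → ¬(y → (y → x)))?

y → x = min(1, 1 − 0.71 + 0.11) = min(1, 0.40) = 0.40
x → y = min(1, 1 − 0.11 + 0.71) = min(1, 1.60) = 1.00
(y → x) ↔ (x → y) = 1 − |0.40 − 1.00| = 1 − 0.60 = 0.40
y → (y → x) = min(1, 1 − 0.71 + 0.40) = min(1, 0.69) = 0.69
¬(y → (y → x)) = 1 − 0.69 = 0.31
((y → x) ↔ (x → y)) → ¬(y → (y → x)) = min(1, 1 − 0.40 + 0.31) = min(1, 0.91) = 0.91
¬(((y → x) ↔ (x → y)) → ¬(y → (y → x))) = 1 − 0.91 = 0.09

0.09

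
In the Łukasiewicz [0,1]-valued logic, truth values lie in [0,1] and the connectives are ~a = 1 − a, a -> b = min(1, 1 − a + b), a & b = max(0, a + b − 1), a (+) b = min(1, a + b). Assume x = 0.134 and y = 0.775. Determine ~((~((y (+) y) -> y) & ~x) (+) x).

0.775

y (+) y = min(1, 0.775 + 0.775) = min(1, 1.550) = 1.000
(y (+) y) -> y = min(1, 1 − 1.000 + 0.775) = min(1, 0.775) = 0.775
~((y (+) y) -> y) = 1 − 0.775 = 0.225
~x = 1 − 0.134 = 0.866
~((y (+) y) -> y) & ~x = max(0, 0.225 + 0.866 − 1) = max(0, 0.091) = 0.091
(~((y (+) y) -> y) & ~x) (+) x = min(1, 0.091 + 0.134) = min(1, 0.225) = 0.225
~((~((y (+) y) -> y) & ~x) (+) x) = 1 − 0.225 = 0.775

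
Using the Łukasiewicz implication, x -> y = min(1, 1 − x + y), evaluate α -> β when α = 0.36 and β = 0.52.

1.00

α -> β = min(1, 1 − 0.36 + 0.52) = min(1, 1.16) = 1.00
For comparison, the Gödel implication (1 if x ≤ y else y) would give 1.00.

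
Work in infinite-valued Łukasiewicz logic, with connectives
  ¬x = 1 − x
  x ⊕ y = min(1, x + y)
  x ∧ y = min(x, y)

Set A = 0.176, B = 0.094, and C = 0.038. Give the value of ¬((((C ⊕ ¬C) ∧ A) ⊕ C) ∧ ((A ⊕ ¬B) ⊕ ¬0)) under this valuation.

0.786

¬C = 1 − 0.038 = 0.962
C ⊕ ¬C = min(1, 0.038 + 0.962) = min(1, 1.000) = 1.000
(C ⊕ ¬C) ∧ A = min(1.000, 0.176) = 0.176
((C ⊕ ¬C) ∧ A) ⊕ C = min(1, 0.176 + 0.038) = min(1, 0.214) = 0.214
¬B = 1 − 0.094 = 0.906
A ⊕ ¬B = min(1, 0.176 + 0.906) = min(1, 1.082) = 1.000
¬0 = 1 − 0.000 = 1.000
(A ⊕ ¬B) ⊕ ¬0 = min(1, 1.000 + 1.000) = min(1, 2.000) = 1.000
(((C ⊕ ¬C) ∧ A) ⊕ C) ∧ ((A ⊕ ¬B) ⊕ ¬0) = min(0.214, 1.000) = 0.214
¬((((C ⊕ ¬C) ∧ A) ⊕ C) ∧ ((A ⊕ ¬B) ⊕ ¬0)) = 1 − 0.214 = 0.786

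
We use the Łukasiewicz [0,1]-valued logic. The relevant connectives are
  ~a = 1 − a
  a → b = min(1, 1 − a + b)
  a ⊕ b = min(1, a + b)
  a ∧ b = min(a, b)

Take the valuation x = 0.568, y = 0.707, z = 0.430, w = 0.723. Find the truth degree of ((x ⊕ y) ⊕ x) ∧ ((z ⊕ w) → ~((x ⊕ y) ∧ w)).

x ⊕ y = min(1, 0.568 + 0.707) = min(1, 1.275) = 1.000
(x ⊕ y) ⊕ x = min(1, 1.000 + 0.568) = min(1, 1.568) = 1.000
z ⊕ w = min(1, 0.430 + 0.723) = min(1, 1.153) = 1.000
(x ⊕ y) ∧ w = min(1.000, 0.723) = 0.723
~((x ⊕ y) ∧ w) = 1 − 0.723 = 0.277
(z ⊕ w) → ~((x ⊕ y) ∧ w) = min(1, 1 − 1.000 + 0.277) = min(1, 0.277) = 0.277
((x ⊕ y) ⊕ x) ∧ ((z ⊕ w) → ~((x ⊕ y) ∧ w)) = min(1.000, 0.277) = 0.277

0.277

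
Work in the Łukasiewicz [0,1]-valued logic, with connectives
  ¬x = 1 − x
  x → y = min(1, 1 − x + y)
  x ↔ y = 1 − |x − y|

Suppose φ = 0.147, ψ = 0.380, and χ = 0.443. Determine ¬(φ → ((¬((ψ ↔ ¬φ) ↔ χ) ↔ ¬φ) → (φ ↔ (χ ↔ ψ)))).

0.000

¬φ = 1 − 0.147 = 0.853
ψ ↔ ¬φ = 1 − |0.380 − 0.853| = 1 − 0.473 = 0.527
(ψ ↔ ¬φ) ↔ χ = 1 − |0.527 − 0.443| = 1 − 0.084 = 0.916
¬((ψ ↔ ¬φ) ↔ χ) = 1 − 0.916 = 0.084
¬((ψ ↔ ¬φ) ↔ χ) ↔ ¬φ = 1 − |0.084 − 0.853| = 1 − 0.769 = 0.231
χ ↔ ψ = 1 − |0.443 − 0.380| = 1 − 0.063 = 0.937
φ ↔ (χ ↔ ψ) = 1 − |0.147 − 0.937| = 1 − 0.790 = 0.210
(¬((ψ ↔ ¬φ) ↔ χ) ↔ ¬φ) → (φ ↔ (χ ↔ ψ)) = min(1, 1 − 0.231 + 0.210) = min(1, 0.979) = 0.979
φ → ((¬((ψ ↔ ¬φ) ↔ χ) ↔ ¬φ) → (φ ↔ (χ ↔ ψ))) = min(1, 1 − 0.147 + 0.979) = min(1, 1.832) = 1.000
¬(φ → ((¬((ψ ↔ ¬φ) ↔ χ) ↔ ¬φ) → (φ ↔ (χ ↔ ψ)))) = 1 − 1.000 = 0.000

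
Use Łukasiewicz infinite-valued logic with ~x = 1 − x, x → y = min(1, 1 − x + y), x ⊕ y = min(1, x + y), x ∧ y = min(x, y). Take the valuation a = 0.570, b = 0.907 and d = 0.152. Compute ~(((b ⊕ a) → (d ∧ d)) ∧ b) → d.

b ⊕ a = min(1, 0.907 + 0.570) = min(1, 1.477) = 1.000
d ∧ d = min(0.152, 0.152) = 0.152
(b ⊕ a) → (d ∧ d) = min(1, 1 − 1.000 + 0.152) = min(1, 0.152) = 0.152
((b ⊕ a) → (d ∧ d)) ∧ b = min(0.152, 0.907) = 0.152
~(((b ⊕ a) → (d ∧ d)) ∧ b) = 1 − 0.152 = 0.848
~(((b ⊕ a) → (d ∧ d)) ∧ b) → d = min(1, 1 − 0.848 + 0.152) = min(1, 0.304) = 0.304

0.304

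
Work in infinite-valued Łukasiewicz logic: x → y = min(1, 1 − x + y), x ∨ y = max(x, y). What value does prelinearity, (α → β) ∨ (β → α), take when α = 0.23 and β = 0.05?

α → β = min(1, 1 − 0.23 + 0.05) = min(1, 0.82) = 0.82
β → α = min(1, 1 − 0.05 + 0.23) = min(1, 1.18) = 1.00
(α → β) ∨ (β → α) = max(0.82, 1.00) = 1.00
(As expected: a Ł∞-tautology — holds in every MV-chain.)

1.00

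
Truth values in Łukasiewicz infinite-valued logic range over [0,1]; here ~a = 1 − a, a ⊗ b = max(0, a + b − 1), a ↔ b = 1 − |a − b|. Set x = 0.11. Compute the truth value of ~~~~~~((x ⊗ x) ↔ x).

x ⊗ x = max(0, 0.11 + 0.11 − 1) = max(0, -0.78) = 0.00
(x ⊗ x) ↔ x = 1 − |0.00 − 0.11| = 1 − 0.11 = 0.89
~((x ⊗ x) ↔ x) = 1 − 0.89 = 0.11
~~((x ⊗ x) ↔ x) = 1 − 0.11 = 0.89
~~~((x ⊗ x) ↔ x) = 1 − 0.89 = 0.11
~~~~((x ⊗ x) ↔ x) = 1 − 0.11 = 0.89
~~~~~((x ⊗ x) ↔ x) = 1 − 0.89 = 0.11
~~~~~~((x ⊗ x) ↔ x) = 1 − 0.11 = 0.89

0.89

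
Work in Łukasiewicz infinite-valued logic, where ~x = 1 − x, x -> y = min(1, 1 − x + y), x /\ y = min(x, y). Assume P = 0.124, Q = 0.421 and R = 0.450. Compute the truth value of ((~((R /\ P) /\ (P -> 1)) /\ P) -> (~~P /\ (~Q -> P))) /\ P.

0.124

R /\ P = min(0.450, 0.124) = 0.124
P -> 1 = min(1, 1 − 0.124 + 1.000) = min(1, 1.876) = 1.000
(R /\ P) /\ (P -> 1) = min(0.124, 1.000) = 0.124
~((R /\ P) /\ (P -> 1)) = 1 − 0.124 = 0.876
~((R /\ P) /\ (P -> 1)) /\ P = min(0.876, 0.124) = 0.124
~P = 1 − 0.124 = 0.876
~~P = 1 − 0.876 = 0.124
~Q = 1 − 0.421 = 0.579
~Q -> P = min(1, 1 − 0.579 + 0.124) = min(1, 0.545) = 0.545
~~P /\ (~Q -> P) = min(0.124, 0.545) = 0.124
(~((R /\ P) /\ (P -> 1)) /\ P) -> (~~P /\ (~Q -> P)) = min(1, 1 − 0.124 + 0.124) = min(1, 1.000) = 1.000
((~((R /\ P) /\ (P -> 1)) /\ P) -> (~~P /\ (~Q -> P))) /\ P = min(1.000, 0.124) = 0.124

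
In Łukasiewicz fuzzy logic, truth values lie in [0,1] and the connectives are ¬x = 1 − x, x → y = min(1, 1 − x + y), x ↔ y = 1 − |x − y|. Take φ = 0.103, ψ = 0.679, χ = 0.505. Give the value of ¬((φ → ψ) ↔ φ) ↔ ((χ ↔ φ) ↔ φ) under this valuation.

φ → ψ = min(1, 1 − 0.103 + 0.679) = min(1, 1.576) = 1.000
(φ → ψ) ↔ φ = 1 − |1.000 − 0.103| = 1 − 0.897 = 0.103
¬((φ → ψ) ↔ φ) = 1 − 0.103 = 0.897
χ ↔ φ = 1 − |0.505 − 0.103| = 1 − 0.402 = 0.598
(χ ↔ φ) ↔ φ = 1 − |0.598 − 0.103| = 1 − 0.495 = 0.505
¬((φ → ψ) ↔ φ) ↔ ((χ ↔ φ) ↔ φ) = 1 − |0.897 − 0.505| = 1 − 0.392 = 0.608

0.608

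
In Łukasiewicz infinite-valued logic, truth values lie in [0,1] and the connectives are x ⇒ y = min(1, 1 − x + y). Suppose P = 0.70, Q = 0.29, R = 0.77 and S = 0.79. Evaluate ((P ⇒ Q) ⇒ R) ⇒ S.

P ⇒ Q = min(1, 1 − 0.70 + 0.29) = min(1, 0.59) = 0.59
(P ⇒ Q) ⇒ R = min(1, 1 − 0.59 + 0.77) = min(1, 1.18) = 1.00
((P ⇒ Q) ⇒ R) ⇒ S = min(1, 1 − 1.00 + 0.79) = min(1, 0.79) = 0.79

0.79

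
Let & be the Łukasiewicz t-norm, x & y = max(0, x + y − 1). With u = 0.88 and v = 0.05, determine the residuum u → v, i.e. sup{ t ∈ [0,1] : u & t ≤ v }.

The residuum of the Łukasiewicz t-norm gives the supremum: min(1, 1 − 0.88 + 0.05).
1 − 0.88 + 0.05 = 0.17, so t = min(1, 0.17) = 0.17.
Check: 0.88 & 0.17 = max(0, 0.05) = 0.05 ≤ 0.05.

0.17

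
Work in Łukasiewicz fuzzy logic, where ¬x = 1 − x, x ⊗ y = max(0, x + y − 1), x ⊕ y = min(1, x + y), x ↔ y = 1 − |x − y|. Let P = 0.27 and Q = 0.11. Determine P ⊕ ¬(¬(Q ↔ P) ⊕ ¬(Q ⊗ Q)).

0.27

Q ↔ P = 1 − |0.11 − 0.27| = 1 − 0.16 = 0.84
¬(Q ↔ P) = 1 − 0.84 = 0.16
Q ⊗ Q = max(0, 0.11 + 0.11 − 1) = max(0, -0.78) = 0.00
¬(Q ⊗ Q) = 1 − 0.00 = 1.00
¬(Q ↔ P) ⊕ ¬(Q ⊗ Q) = min(1, 0.16 + 1.00) = min(1, 1.16) = 1.00
¬(¬(Q ↔ P) ⊕ ¬(Q ⊗ Q)) = 1 − 1.00 = 0.00
P ⊕ ¬(¬(Q ↔ P) ⊕ ¬(Q ⊗ Q)) = min(1, 0.27 + 0.00) = min(1, 0.27) = 0.27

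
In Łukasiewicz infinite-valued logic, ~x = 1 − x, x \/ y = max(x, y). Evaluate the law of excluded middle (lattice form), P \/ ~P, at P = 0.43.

0.57

~P = 1 − 0.43 = 0.57
P \/ ~P = max(0.43, 0.57) = 0.57
(The value 0.57 < 1 shows this instance is not satisfied; not a Ł∞-tautology — its value is max(a, 1−a).)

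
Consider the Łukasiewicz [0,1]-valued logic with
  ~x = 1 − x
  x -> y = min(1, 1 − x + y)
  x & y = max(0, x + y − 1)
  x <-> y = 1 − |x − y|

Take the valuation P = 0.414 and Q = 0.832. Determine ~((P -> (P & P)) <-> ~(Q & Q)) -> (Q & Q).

1.000

P & P = max(0, 0.414 + 0.414 − 1) = max(0, -0.172) = 0.000
P -> (P & P) = min(1, 1 − 0.414 + 0.000) = min(1, 0.586) = 0.586
Q & Q = max(0, 0.832 + 0.832 − 1) = max(0, 0.664) = 0.664
~(Q & Q) = 1 − 0.664 = 0.336
(P -> (P & P)) <-> ~(Q & Q) = 1 − |0.586 − 0.336| = 1 − 0.250 = 0.750
~((P -> (P & P)) <-> ~(Q & Q)) = 1 − 0.750 = 0.250
~((P -> (P & P)) <-> ~(Q & Q)) -> (Q & Q) = min(1, 1 − 0.250 + 0.664) = min(1, 1.414) = 1.000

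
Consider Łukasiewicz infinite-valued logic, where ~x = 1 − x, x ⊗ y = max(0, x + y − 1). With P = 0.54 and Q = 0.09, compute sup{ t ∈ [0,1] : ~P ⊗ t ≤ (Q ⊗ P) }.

~P = 1 − 0.54 = 0.46
So the left factor is ~P = 0.46.
Q ⊗ P = max(0, 0.09 + 0.54 − 1) = max(0, -0.37) = 0.00
So the right-hand bound is Q ⊗ P = 0.00.
The residuum of the Łukasiewicz t-norm gives the supremum: min(1, 1 − 0.46 + 0.00).
1 − 0.46 + 0.00 = 0.54, so t = min(1, 0.54) = 0.54.
Check: 0.46 ⊗ 0.54 = max(0, 0.00) = 0.00 ≤ 0.00.

0.54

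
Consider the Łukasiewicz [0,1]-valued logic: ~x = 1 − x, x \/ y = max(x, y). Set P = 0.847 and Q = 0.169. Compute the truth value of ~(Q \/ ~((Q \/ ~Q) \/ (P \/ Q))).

~Q = 1 − 0.169 = 0.831
Q \/ ~Q = max(0.169, 0.831) = 0.831
P \/ Q = max(0.847, 0.169) = 0.847
(Q \/ ~Q) \/ (P \/ Q) = max(0.831, 0.847) = 0.847
~((Q \/ ~Q) \/ (P \/ Q)) = 1 − 0.847 = 0.153
Q \/ ~((Q \/ ~Q) \/ (P \/ Q)) = max(0.169, 0.153) = 0.169
~(Q \/ ~((Q \/ ~Q) \/ (P \/ Q))) = 1 − 0.169 = 0.831

0.831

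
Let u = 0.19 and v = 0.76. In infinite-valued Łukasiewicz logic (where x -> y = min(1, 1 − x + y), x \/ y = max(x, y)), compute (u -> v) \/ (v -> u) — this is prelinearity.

u -> v = min(1, 1 − 0.19 + 0.76) = min(1, 1.57) = 1.00
v -> u = min(1, 1 − 0.76 + 0.19) = min(1, 0.43) = 0.43
(u -> v) \/ (v -> u) = max(1.00, 0.43) = 1.00
(As expected: a Ł∞-tautology — holds in every MV-chain.)

1.00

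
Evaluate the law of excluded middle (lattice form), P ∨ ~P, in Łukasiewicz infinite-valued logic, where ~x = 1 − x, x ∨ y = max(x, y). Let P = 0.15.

0.85

~P = 1 − 0.15 = 0.85
P ∨ ~P = max(0.15, 0.85) = 0.85
(The value 0.85 < 1 shows this instance is not satisfied; not a Ł∞-tautology — its value is max(a, 1−a).)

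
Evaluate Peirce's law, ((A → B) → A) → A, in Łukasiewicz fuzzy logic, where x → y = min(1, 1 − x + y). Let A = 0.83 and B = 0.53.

A → B = min(1, 1 − 0.83 + 0.53) = min(1, 0.70) = 0.70
(A → B) → A = min(1, 1 − 0.70 + 0.83) = min(1, 1.13) = 1.00
((A → B) → A) → A = min(1, 1 − 1.00 + 0.83) = min(1, 0.83) = 0.83
(The value 0.83 < 1 shows this instance is not satisfied; not a Ł∞-tautology in general.)

0.83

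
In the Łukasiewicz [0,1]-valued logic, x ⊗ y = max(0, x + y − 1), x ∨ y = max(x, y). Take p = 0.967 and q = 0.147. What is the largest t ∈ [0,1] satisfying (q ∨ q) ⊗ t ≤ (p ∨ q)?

q ∨ q = max(0.147, 0.147) = 0.147
So the left factor is q ∨ q = 0.147.
p ∨ q = max(0.967, 0.147) = 0.967
So the right-hand bound is p ∨ q = 0.967.
The residuum of the Łukasiewicz t-norm gives the supremum: min(1, 1 − 0.147 + 0.967).
1 − 0.147 + 0.967 = 1.820, so t = min(1, 1.820) = 1.000.
Check: 0.147 ⊗ 1.000 = max(0, 0.147) = 0.147 ≤ 0.967.

1.000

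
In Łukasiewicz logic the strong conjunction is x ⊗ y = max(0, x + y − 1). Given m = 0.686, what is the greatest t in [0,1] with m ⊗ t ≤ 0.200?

The residuum of the Łukasiewicz t-norm gives the supremum: min(1, 1 − 0.686 + 0.200).
1 − 0.686 + 0.200 = 0.514, so t = min(1, 0.514) = 0.514.
Check: 0.686 ⊗ 0.514 = max(0, 0.200) = 0.200 ≤ 0.200.

0.514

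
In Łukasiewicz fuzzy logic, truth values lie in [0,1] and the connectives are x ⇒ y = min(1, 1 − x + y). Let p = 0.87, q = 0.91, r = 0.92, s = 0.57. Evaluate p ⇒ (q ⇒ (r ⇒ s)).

r ⇒ s = min(1, 1 − 0.92 + 0.57) = min(1, 0.65) = 0.65
q ⇒ (r ⇒ s) = min(1, 1 − 0.91 + 0.65) = min(1, 0.74) = 0.74
p ⇒ (q ⇒ (r ⇒ s)) = min(1, 1 − 0.87 + 0.74) = min(1, 0.87) = 0.87

0.87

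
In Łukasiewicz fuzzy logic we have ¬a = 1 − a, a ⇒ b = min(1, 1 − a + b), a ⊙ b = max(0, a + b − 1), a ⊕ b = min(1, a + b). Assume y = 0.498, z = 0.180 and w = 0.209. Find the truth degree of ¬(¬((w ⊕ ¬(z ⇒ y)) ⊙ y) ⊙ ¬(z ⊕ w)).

0.389

z ⇒ y = min(1, 1 − 0.180 + 0.498) = min(1, 1.318) = 1.000
¬(z ⇒ y) = 1 − 1.000 = 0.000
w ⊕ ¬(z ⇒ y) = min(1, 0.209 + 0.000) = min(1, 0.209) = 0.209
(w ⊕ ¬(z ⇒ y)) ⊙ y = max(0, 0.209 + 0.498 − 1) = max(0, -0.293) = 0.000
¬((w ⊕ ¬(z ⇒ y)) ⊙ y) = 1 − 0.000 = 1.000
z ⊕ w = min(1, 0.180 + 0.209) = min(1, 0.389) = 0.389
¬(z ⊕ w) = 1 − 0.389 = 0.611
¬((w ⊕ ¬(z ⇒ y)) ⊙ y) ⊙ ¬(z ⊕ w) = max(0, 1.000 + 0.611 − 1) = max(0, 0.611) = 0.611
¬(¬((w ⊕ ¬(z ⇒ y)) ⊙ y) ⊙ ¬(z ⊕ w)) = 1 − 0.611 = 0.389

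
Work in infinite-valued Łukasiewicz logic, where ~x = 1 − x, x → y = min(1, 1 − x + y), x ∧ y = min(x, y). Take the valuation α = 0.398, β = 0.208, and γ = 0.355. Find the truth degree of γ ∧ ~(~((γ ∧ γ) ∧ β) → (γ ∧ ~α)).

γ ∧ γ = min(0.355, 0.355) = 0.355
(γ ∧ γ) ∧ β = min(0.355, 0.208) = 0.208
~((γ ∧ γ) ∧ β) = 1 − 0.208 = 0.792
~α = 1 − 0.398 = 0.602
γ ∧ ~α = min(0.355, 0.602) = 0.355
~((γ ∧ γ) ∧ β) → (γ ∧ ~α) = min(1, 1 − 0.792 + 0.355) = min(1, 0.563) = 0.563
~(~((γ ∧ γ) ∧ β) → (γ ∧ ~α)) = 1 − 0.563 = 0.437
γ ∧ ~(~((γ ∧ γ) ∧ β) → (γ ∧ ~α)) = min(0.355, 0.437) = 0.355

0.355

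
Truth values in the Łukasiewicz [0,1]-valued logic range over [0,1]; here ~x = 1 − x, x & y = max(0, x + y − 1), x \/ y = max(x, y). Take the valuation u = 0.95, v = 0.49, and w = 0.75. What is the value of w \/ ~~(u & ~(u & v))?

u & v = max(0, 0.95 + 0.49 − 1) = max(0, 0.44) = 0.44
~(u & v) = 1 − 0.44 = 0.56
u & ~(u & v) = max(0, 0.95 + 0.56 − 1) = max(0, 0.51) = 0.51
~(u & ~(u & v)) = 1 − 0.51 = 0.49
~~(u & ~(u & v)) = 1 − 0.49 = 0.51
w \/ ~~(u & ~(u & v)) = max(0.75, 0.51) = 0.75

0.75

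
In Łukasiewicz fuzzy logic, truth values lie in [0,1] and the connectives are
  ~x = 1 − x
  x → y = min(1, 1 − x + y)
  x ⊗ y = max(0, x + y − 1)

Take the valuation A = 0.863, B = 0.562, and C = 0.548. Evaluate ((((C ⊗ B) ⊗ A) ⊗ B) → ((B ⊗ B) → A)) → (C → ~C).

0.904

C ⊗ B = max(0, 0.548 + 0.562 − 1) = max(0, 0.110) = 0.110
(C ⊗ B) ⊗ A = max(0, 0.110 + 0.863 − 1) = max(0, -0.027) = 0.000
((C ⊗ B) ⊗ A) ⊗ B = max(0, 0.000 + 0.562 − 1) = max(0, -0.438) = 0.000
B ⊗ B = max(0, 0.562 + 0.562 − 1) = max(0, 0.124) = 0.124
(B ⊗ B) → A = min(1, 1 − 0.124 + 0.863) = min(1, 1.739) = 1.000
(((C ⊗ B) ⊗ A) ⊗ B) → ((B ⊗ B) → A) = min(1, 1 − 0.000 + 1.000) = min(1, 2.000) = 1.000
~C = 1 − 0.548 = 0.452
C → ~C = min(1, 1 − 0.548 + 0.452) = min(1, 0.904) = 0.904
((((C ⊗ B) ⊗ A) ⊗ B) → ((B ⊗ B) → A)) → (C → ~C) = min(1, 1 − 1.000 + 0.904) = min(1, 0.904) = 0.904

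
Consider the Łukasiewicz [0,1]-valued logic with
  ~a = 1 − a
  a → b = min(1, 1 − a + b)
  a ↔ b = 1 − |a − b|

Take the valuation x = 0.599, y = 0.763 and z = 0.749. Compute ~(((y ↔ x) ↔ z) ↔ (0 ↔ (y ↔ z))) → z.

y ↔ x = 1 − |0.763 − 0.599| = 1 − 0.164 = 0.836
(y ↔ x) ↔ z = 1 − |0.836 − 0.749| = 1 − 0.087 = 0.913
y ↔ z = 1 − |0.763 − 0.749| = 1 − 0.014 = 0.986
0 ↔ (y ↔ z) = 1 − |0.000 − 0.986| = 1 − 0.986 = 0.014
((y ↔ x) ↔ z) ↔ (0 ↔ (y ↔ z)) = 1 − |0.913 − 0.014| = 1 − 0.899 = 0.101
~(((y ↔ x) ↔ z) ↔ (0 ↔ (y ↔ z))) = 1 − 0.101 = 0.899
~(((y ↔ x) ↔ z) ↔ (0 ↔ (y ↔ z))) → z = min(1, 1 − 0.899 + 0.749) = min(1, 0.850) = 0.850

0.850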